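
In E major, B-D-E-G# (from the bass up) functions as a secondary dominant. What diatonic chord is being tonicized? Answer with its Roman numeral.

The chord is a dominant seventh chord on E.
A dominant resolves down a perfect fifth: E → A. In E major, A is scale degree 4, i.e. IV.

IV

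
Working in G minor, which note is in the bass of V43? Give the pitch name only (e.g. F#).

A

V in G minor has root D; the chord is D-F#-A-C.
The figure 43 means second inversion — the fifth is in the bass.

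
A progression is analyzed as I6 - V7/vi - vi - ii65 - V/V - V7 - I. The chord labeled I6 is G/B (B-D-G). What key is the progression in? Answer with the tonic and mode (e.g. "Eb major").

G major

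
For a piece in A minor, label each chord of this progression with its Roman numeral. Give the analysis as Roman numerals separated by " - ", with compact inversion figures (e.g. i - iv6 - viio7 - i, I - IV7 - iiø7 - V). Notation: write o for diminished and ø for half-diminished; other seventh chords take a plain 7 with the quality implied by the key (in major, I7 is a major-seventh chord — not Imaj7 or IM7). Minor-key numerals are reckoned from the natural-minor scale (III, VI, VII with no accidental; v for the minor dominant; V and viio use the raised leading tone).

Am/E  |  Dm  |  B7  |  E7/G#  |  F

i64 - iv - V7/V - V65 - VI

Am/E has root A, degree 1 in A minor, so i64.
Dm: minor triad on D = scale degree 4 → iv.
B7: a dominant seventh chord on B, the applied dominant of V → V7/V.
E7/G#: root E is the dominant; dominant seventh chord there is V65.
F has root F, degree 6 in A minor, so VI.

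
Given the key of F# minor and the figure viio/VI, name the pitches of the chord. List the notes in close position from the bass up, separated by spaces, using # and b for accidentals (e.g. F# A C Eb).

C# E G

The slash marks an applied leading-tone chord: viio of VI. In F# minor, VI is D, so the leading tone to it is C#, a half step below.
Building a diminished triad on C# gives C#-E-G.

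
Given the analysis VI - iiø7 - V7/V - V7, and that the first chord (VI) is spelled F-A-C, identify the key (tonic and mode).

The anchor chord is a major triad on F, labeled VI.
If F is scale degree 6 and the mode makes that degree carry a major triad, the tonic is A and the mode is minor.

A minor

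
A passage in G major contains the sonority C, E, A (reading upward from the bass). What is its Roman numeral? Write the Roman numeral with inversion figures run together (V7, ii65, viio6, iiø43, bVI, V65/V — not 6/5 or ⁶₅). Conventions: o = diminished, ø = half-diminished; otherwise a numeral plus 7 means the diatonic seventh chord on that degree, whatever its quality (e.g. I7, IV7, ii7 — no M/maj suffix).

ii6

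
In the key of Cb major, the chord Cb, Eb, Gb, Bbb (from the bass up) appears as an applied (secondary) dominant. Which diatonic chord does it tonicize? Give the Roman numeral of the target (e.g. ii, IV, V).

IV

The chord is a dominant seventh chord on Cb.
A dominant resolves down a perfect fifth: Cb → Fb. In Cb major, Fb is scale degree 4, i.e. IV.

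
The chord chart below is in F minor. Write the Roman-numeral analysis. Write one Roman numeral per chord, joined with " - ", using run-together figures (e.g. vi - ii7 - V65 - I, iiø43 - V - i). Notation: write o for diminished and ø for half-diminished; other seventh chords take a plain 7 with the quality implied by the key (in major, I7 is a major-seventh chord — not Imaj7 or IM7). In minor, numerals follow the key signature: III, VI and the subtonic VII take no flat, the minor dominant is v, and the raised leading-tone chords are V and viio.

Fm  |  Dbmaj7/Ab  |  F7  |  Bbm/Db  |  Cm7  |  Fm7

Fm: minor triad on F = scale degree 1 → i.
Dbmaj7/Ab: root Db is the submediant; major seventh chord there is VI43.
F7: chromatic; F is V of iv, so V7/iv.
Bbm/Db: minor triad on Bb = scale degree 4 → iv6.
Cm7: root C is the dominant; minor seventh chord there is v7.
Fm7: minor seventh chord on F = scale degree 1 → i7.

i - VI43 - V7/iv - iv6 - v7 - i7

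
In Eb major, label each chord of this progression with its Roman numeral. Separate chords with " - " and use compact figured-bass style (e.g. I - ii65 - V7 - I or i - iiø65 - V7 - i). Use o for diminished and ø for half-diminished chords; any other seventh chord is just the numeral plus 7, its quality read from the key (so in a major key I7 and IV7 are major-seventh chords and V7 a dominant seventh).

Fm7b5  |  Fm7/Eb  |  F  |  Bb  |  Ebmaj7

Fm7b5: F with this quality isn't in the key; it's iiø7, borrowed from the parallel minor.
Fm7/Eb: root F is the supertonic; minor seventh chord there is ii42.
F is the secondary dominant of V (major triad on F): V/V.
Bb: major triad on Bb = scale degree 5 → V.
Ebmaj7 has root Eb, degree 1 in Eb major, so I7.

iiø7 - ii42 - V/V - V - I7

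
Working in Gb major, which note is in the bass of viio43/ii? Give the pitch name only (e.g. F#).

Db

The applied chord viio43/ii is rooted on G: G-Bb-Db-Fb.
The figure 43 means second inversion — the fifth is in the bass.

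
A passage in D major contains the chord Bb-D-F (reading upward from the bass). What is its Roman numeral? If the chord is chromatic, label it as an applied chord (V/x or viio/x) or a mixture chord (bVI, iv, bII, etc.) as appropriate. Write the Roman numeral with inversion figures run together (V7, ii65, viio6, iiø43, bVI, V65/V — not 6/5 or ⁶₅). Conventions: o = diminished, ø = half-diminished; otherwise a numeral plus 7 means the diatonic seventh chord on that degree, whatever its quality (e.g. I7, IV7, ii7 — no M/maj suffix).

bVI

Stacked in thirds the chord is Bb-D-F: a major triad on Bb.
Bb is the lowered sixth degree of D major (diatonic 6 would be B). This is a major triad on the lowered sixth degree, borrowed from the parallel minor.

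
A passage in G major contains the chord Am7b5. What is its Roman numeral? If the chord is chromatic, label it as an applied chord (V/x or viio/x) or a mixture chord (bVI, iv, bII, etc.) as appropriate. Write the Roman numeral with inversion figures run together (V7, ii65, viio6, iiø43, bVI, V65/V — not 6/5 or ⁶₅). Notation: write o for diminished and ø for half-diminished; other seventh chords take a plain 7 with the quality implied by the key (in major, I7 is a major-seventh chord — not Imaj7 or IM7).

iiø7

The pitches A-C-Eb-G form a half-diminished seventh chord rooted on A.
A is the second degree of G major. This is the half-diminished supertonic seventh, borrowed from the parallel minor.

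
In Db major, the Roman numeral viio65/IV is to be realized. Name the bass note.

Ab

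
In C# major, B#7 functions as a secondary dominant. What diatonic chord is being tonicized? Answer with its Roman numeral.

The chord is a dominant seventh chord on B#.
A dominant resolves down a perfect fifth: B# → E#. In C# major, E# is scale degree 3, i.e. iii.

iii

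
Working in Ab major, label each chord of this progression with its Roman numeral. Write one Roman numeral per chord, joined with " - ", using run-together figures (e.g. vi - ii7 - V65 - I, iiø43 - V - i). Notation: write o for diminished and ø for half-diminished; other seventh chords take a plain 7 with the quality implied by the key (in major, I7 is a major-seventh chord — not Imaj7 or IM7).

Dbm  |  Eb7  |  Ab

iv - V7 - I

Dbm is non-diatonic — iv, a mixture chord from Ab minor.
Eb7: dominant seventh chord on Eb = scale degree 5 → V7.
Ab: root Ab is the tonic; major triad there is I.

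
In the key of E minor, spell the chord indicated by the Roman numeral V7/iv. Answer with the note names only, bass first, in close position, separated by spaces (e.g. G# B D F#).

V7/iv is a secondary dominant — the dominant seventh of iv. iv in E minor is A, so the applied chord's root is E, a perfect fifth above.
Building a dominant seventh chord on E gives E-G#-B-D.

E G# B D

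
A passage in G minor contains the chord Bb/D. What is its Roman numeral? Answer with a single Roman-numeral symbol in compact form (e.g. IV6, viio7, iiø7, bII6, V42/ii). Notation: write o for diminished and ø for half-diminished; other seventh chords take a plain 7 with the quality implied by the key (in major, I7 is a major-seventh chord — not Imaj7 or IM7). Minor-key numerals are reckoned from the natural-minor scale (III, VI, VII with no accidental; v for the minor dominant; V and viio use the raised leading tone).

III6

Stacked in thirds the chord is Bb-D-F: a major triad on Bb.
In G minor, Bb is the mediant; the diatonic major triad there is III.
With D in the bass the chord is in first inversion, so the figured bass is 6.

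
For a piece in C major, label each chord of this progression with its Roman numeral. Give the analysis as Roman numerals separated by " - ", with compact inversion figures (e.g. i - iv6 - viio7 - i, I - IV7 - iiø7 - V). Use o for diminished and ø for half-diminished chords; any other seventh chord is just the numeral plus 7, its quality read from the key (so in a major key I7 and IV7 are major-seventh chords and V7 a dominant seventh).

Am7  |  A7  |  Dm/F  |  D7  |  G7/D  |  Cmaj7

vi7 - V7/ii - ii6 - V7/V - V43 - I7

Am7: minor seventh chord on A = scale degree 6 → vi7.
A7 is the secondary dominant of ii (dominant seventh chord on A): V7/ii.
Dm/F has root D, degree 2 in C major, so ii6.
D7: chromatic; D is V of V, so V7/V.
G7/D: dominant seventh chord on G = scale degree 5 → V43.
Cmaj7 has root C, degree 1 in C major, so I7.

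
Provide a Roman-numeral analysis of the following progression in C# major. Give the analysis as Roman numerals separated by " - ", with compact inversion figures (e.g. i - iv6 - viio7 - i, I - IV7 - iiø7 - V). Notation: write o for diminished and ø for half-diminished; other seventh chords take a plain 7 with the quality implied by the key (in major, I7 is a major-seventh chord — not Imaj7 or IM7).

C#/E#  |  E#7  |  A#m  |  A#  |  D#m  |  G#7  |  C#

I6 - V7/vi - vi - V/ii - ii - V7 - I

C#/E#: major triad on C# = scale degree 1 → I6.
E#7: chromatic; E# is V of vi, so V7/vi.
A#m: root A# is the submediant; minor triad there is vi.
A# is the secondary dominant of ii (major triad on A#): V/ii.
D#m: minor triad on D# = scale degree 2 → ii.
G#7: root G# is the dominant; dominant seventh chord there is V7.
C# has root C#, degree 1 in C# major, so I.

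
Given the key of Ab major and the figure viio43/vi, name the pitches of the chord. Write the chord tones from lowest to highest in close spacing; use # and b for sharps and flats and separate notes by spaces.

viio43/vi is a secondary leading-tone chord. The target vi is F in Ab major; the applied chord is rooted a semitone below, on E.
Building a fully diminished seventh chord on E gives E-G-Bb-Db.
With the 43 figure the chord is in second inversion; from the bass Bb upward in close position it reads Bb-Db-E-G.

Bb Db E G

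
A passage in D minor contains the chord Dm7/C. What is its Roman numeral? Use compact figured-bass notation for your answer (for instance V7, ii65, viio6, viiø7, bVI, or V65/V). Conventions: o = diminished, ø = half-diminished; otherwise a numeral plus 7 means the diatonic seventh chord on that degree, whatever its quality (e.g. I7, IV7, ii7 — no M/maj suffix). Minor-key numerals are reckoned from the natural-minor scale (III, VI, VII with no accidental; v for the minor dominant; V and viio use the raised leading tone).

The pitches D-F-A-C form a minor seventh chord rooted on D.
D is scale degree 1 in D minor, and a minor seventh chord on that degree is written i7.
With C in the bass the chord is in third inversion, so the figured bass is 42.

i42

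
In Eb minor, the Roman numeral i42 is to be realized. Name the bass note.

i in Eb minor has root Eb; the chord is Eb-Gb-Bb-Db.
The figure 42 means third inversion — the seventh is in the bass.

Db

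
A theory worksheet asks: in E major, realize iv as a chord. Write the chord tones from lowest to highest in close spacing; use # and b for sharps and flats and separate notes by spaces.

iv is the minor subdominant, borrowed from the parallel minor. In E major that root is A.
So the chord is A-C-E.

A C E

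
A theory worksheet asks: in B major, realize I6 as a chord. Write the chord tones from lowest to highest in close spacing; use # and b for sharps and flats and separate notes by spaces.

D# F# B

The numeral's case and figure indicate a major triad. In B major its root, scale degree 1, is B.
Stacking thirds from B gives B-D#-F#.
With the 6 figure the chord is in first inversion; from the bass D# upward in close position it reads D#-F#-B.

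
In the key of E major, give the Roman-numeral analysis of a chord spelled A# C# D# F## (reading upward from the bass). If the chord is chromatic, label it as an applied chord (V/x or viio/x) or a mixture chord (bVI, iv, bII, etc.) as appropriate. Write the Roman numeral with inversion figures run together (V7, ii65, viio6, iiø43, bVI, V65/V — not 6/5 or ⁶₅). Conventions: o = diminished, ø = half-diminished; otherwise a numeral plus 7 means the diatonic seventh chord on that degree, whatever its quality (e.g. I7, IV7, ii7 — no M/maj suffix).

The pitches D#-F##-A#-C# form a dominant seventh chord rooted on D#.
D# is not a diatonic chord root with this quality in E major, but it lies a perfect fifth above G# (iii), so the chord functions as an applied dominant of iii.
With A# in the bass the chord is in second inversion, so the figured bass is 43.

V43/iii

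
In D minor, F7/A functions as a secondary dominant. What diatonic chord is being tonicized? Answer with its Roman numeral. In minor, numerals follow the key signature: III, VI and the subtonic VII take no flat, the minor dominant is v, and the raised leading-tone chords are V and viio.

VI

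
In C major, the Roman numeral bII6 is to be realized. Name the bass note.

bII in C major has root Db; the chord is Db-F-Ab.
The figure 6 means first inversion — the third is in the bass.

F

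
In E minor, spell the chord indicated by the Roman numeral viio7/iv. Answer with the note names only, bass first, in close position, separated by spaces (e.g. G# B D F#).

viio7/iv is a secondary leading-tone chord. The target iv is A in E minor; the applied chord is rooted a semitone below, on G#.
Building a fully diminished seventh chord on G# gives G#-B-D-F.

G# B D F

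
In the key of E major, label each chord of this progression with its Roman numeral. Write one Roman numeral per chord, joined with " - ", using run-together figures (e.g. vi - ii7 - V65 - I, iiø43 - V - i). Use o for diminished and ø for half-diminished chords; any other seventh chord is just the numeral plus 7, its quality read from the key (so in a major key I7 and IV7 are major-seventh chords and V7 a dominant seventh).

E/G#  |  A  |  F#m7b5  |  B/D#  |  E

I6 - IV - iiø7 - V6 - I

E/G#: root E is the tonic; major triad there is I6.
A has root A, degree 4 in E major, so IV.
F#m7b5: half-diminished seventh chord on F# — chromatic; iiø7 (borrowed from the parallel minor).
B/D#: major triad on B = scale degree 5 → V6.
E has root E, degree 1 in E major, so I.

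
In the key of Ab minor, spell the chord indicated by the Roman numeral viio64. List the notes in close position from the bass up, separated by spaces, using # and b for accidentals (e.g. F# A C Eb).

Db G Bb

In Ab minor, the leading-tone chord is built on the raised seventh degree, G.
Stacking thirds from G gives G-Bb-Db.
With the 64 figure the chord is in second inversion; from the bass Db upward in close position it reads Db-G-Bb.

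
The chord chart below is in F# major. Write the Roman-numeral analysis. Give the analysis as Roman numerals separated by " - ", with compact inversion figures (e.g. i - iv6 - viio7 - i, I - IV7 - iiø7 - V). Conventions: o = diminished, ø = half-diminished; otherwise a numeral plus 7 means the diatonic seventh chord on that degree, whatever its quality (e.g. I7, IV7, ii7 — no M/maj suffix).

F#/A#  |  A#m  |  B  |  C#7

F#/A# has root F#, degree 1 in F# major, so I6.
A#m has root A#, degree 3 in F# major, so iii.
B has root B, degree 4 in F# major, so IV.
C#7: root C# is the dominant; dominant seventh chord there is V7.

I6 - iii - IV - V7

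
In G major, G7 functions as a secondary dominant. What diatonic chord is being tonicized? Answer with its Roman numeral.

IV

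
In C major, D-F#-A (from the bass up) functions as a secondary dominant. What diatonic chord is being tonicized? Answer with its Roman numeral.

V

The chord is a major triad on D.
A dominant resolves down a perfect fifth: D → G. In C major, G is scale degree 5, i.e. V.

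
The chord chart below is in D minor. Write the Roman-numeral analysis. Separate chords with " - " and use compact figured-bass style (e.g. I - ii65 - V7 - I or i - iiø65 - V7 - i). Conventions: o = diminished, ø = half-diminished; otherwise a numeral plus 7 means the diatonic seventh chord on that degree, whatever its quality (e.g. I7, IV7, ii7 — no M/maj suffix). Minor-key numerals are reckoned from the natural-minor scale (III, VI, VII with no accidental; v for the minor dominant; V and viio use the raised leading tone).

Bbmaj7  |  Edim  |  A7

Bbmaj7 has root Bb, degree 6 in D minor, so VI7.
Edim: diminished triad on E = scale degree 2 → iio.
A7: dominant seventh chord on A = scale degree 5 → V7.

VI7 - iio - V7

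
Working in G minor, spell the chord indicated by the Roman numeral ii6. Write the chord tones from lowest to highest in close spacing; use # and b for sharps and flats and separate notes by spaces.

ii6 is the minor supertonic, borrowed from the parallel major (the Dorian ii). In G minor that root is A.
So the chord is A-C-E.
With the 6 figure the chord is in first inversion; from the bass C upward in close position it reads C-E-A.

C E A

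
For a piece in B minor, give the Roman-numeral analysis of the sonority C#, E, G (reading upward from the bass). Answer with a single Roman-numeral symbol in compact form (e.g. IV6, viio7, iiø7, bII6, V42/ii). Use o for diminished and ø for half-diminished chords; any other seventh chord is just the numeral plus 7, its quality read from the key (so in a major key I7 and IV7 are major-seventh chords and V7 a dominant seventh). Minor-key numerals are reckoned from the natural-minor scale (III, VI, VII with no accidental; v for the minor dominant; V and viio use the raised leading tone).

Stacked in thirds the chord is C#-E-G: a diminished triad on C#.
In B minor, C# is the supertonic; the diatonic diminished triad there is iio.

iio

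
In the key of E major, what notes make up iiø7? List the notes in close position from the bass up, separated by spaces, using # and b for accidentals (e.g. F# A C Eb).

F# A C E

iiø7 is the half-diminished supertonic seventh, borrowed from the parallel minor. In E major that root is F#.
So the chord is F#-A-C-E.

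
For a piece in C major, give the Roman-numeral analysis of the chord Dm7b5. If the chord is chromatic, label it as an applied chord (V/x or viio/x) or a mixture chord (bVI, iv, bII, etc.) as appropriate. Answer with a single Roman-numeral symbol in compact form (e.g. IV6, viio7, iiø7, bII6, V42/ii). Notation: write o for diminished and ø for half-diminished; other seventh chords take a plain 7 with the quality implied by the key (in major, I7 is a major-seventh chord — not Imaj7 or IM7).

The pitches D-F-Ab-C form a half-diminished seventh chord rooted on D.
D is the second degree of C major. This is the half-diminished supertonic seventh, borrowed from the parallel minor.

iiø7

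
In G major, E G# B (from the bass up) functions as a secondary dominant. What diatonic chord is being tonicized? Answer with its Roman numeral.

ii

The chord is a major triad on E.
A dominant resolves down a perfect fifth: E → A. In G major, A is scale degree 2, i.e. ii.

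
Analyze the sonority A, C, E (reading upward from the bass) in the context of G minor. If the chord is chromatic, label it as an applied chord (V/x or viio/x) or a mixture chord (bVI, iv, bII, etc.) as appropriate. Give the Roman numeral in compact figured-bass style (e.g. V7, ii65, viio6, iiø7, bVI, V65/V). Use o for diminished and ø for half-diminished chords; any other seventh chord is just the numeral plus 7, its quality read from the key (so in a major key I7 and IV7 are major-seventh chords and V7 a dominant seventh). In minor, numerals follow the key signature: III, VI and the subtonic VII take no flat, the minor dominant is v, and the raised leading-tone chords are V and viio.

ii

The pitches A-C-E form a minor triad rooted on A.
A is the second degree of G minor. This is the minor supertonic, borrowed from the parallel major (the Dorian ii).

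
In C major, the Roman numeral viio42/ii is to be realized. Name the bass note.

The applied chord viio42/ii is rooted on C#: C#-E-G-Bb.
The figure 42 means third inversion — the seventh is in the bass.

Bb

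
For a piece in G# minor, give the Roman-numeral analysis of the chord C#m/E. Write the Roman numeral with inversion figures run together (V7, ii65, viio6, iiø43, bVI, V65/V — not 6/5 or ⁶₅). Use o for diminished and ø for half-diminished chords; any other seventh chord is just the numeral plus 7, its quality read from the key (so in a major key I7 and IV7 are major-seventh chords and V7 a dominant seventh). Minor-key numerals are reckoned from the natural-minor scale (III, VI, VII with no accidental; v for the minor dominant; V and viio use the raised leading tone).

iv6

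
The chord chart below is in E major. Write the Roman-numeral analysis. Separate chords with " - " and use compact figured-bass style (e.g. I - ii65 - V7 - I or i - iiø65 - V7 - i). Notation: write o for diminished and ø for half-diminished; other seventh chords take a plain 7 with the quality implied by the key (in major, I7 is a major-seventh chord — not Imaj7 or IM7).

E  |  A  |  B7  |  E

I - IV - V7 - I

E: root E is the tonic; major triad there is I.
A: root A is the subdominant; major triad there is IV.
B7: dominant seventh chord on B = scale degree 5 → V7.
E: root E is the tonic; major triad there is I.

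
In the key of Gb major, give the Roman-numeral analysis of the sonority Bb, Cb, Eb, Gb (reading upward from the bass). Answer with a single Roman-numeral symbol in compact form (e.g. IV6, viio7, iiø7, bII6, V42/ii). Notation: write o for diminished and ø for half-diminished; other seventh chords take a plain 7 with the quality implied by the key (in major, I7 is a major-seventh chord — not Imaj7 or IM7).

IV42

Stacked in thirds the chord is Cb-Eb-Gb-Bb: a major seventh chord on Cb.
Cb is scale degree 4 in Gb major, and a major seventh chord on that degree is written IV7.
With Bb in the bass the chord is in third inversion, so the figured bass is 42.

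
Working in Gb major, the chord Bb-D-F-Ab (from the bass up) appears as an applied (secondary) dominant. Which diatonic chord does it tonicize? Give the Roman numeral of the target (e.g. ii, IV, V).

vi

The chord is a dominant seventh chord on Bb.
A dominant resolves down a perfect fifth: Bb → Eb. In Gb major, Eb is scale degree 6, i.e. vi.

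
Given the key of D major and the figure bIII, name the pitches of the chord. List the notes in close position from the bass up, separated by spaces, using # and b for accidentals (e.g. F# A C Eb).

F A C

Scale degree 3 in D major is F#; lowering it a half step gives F. bIII is a major triad on the lowered third degree, borrowed from the parallel minor.
So the chord is F-A-C, a major triad.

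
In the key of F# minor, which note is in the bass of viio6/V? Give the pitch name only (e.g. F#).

D#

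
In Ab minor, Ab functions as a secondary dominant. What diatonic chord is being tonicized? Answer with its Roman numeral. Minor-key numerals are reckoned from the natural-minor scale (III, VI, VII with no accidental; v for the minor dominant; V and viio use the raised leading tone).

iv

The chord is a major triad on Ab.
A dominant resolves down a perfect fifth: Ab → Db. In Ab minor, Db is scale degree 4, i.e. iv.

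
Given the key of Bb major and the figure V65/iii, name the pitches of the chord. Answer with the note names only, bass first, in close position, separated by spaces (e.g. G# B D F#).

V65/iii is a secondary dominant — the dominant seventh of iii. iii in Bb major is D, so the applied chord's root is A, a perfect fifth above.
Building a dominant seventh chord on A gives A-C#-E-G.
The figured bass 65 indicates first inversion, placing the third (C#) in the bass: C#-E-G-A.

C# E G A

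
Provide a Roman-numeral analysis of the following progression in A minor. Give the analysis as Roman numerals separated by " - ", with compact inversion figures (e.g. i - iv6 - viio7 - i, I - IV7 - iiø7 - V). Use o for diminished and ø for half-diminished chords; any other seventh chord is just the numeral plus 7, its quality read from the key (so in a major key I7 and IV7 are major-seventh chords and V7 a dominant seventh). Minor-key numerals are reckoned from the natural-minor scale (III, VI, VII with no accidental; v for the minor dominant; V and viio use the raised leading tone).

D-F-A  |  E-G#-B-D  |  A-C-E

D-F-A has root D, degree 4 in A minor, so iv.
E-G#-B-D has root E, degree 5 in A minor, so V7.
A-C-E: minor triad on A = scale degree 1 → i.

iv - V7 - i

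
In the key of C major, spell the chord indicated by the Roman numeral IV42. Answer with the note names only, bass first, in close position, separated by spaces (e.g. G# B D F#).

E F A C

The numeral's case and figure indicate a major seventh chord. In C major its root, the subdominant, is F.
Stacking thirds from F gives F-A-C-E.
The figured bass 42 indicates third inversion, placing the seventh (E) in the bass: E-F-A-C.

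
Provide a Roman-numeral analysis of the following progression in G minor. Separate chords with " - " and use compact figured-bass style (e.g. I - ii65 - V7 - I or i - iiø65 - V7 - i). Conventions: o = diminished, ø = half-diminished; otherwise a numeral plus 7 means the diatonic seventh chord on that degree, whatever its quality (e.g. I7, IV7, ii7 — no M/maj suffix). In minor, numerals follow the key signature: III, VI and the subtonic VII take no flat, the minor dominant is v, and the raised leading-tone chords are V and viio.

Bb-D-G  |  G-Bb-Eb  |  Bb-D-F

i6 - VI6 - III

Bb-D-G: root G is the tonic; minor triad there is i6.
G-Bb-Eb: root Eb is the submediant; major triad there is VI6.
Bb-D-F has root Bb, degree 3 in G minor, so III.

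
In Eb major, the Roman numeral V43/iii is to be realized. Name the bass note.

A

The applied chord V43/iii is rooted on D: D-F#-A-C.
The figure 43 means second inversion — the fifth is in the bass.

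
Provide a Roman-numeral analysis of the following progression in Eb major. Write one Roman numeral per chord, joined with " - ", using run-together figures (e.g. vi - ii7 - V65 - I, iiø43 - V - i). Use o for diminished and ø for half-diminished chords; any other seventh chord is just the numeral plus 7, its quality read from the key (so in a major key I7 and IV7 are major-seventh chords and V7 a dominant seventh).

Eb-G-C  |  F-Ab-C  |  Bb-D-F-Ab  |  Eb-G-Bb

Eb-G-C has root C, degree 6 in Eb major, so vi6.
F-Ab-C: root F is the supertonic; minor triad there is ii.
Bb-D-F-Ab: root Bb is the dominant; dominant seventh chord there is V7.
Eb-G-Bb: root Eb is the tonic; major triad there is I.

vi6 - ii - V7 - I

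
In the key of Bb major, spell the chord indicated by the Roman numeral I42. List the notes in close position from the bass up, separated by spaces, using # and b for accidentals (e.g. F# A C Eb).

In Bb major, scale degree 1 is Bb, and the diatonic chord built there is a major seventh chord.
Stacking thirds from Bb gives Bb-D-F-A.
The figured bass 42 indicates third inversion, placing the seventh (A) in the bass: A-Bb-D-F.

A Bb D F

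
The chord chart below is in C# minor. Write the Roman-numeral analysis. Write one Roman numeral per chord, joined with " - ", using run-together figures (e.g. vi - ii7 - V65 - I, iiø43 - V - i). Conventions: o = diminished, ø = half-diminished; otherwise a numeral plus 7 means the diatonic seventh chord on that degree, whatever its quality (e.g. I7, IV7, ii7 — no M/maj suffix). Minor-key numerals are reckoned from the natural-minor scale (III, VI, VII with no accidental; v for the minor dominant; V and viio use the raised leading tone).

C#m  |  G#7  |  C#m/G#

i - V7 - i64

C#m: minor triad on C# = scale degree 1 → i.
G#7: root G# is the dominant; dominant seventh chord there is V7.
C#m/G# has root C#, degree 1 in C# minor, so i64.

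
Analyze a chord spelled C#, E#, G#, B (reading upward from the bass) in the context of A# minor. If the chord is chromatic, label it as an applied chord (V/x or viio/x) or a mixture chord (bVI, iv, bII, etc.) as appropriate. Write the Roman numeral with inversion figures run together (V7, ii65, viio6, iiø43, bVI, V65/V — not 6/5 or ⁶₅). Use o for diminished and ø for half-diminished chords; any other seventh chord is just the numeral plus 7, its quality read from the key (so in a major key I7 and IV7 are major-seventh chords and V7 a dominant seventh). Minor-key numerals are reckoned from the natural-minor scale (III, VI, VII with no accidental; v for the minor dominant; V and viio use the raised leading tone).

V7/VI

The pitches C#-E#-G#-B form a dominant seventh chord rooted on C#.
C# is not a diatonic chord root with this quality in A# minor, but it lies a perfect fifth above F# (VI), so the chord functions as an applied dominant of VI.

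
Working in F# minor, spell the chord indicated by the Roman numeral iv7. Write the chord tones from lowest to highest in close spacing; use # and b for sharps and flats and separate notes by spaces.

B D F# A

In F# minor, the subdominant is B, and the diatonic chord built there is a minor seventh chord.
Stacking thirds from B gives B-D-F#-A.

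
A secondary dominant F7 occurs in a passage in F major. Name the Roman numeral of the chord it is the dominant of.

IV

The chord is a dominant seventh chord on F.
A dominant resolves down a perfect fifth: F → Bb. In F major, Bb is scale degree 4, i.e. IV.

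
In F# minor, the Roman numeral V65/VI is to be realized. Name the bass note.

The applied chord V65/VI is rooted on A: A-C#-E-G.
The figure 65 means first inversion — the third is in the bass.

C#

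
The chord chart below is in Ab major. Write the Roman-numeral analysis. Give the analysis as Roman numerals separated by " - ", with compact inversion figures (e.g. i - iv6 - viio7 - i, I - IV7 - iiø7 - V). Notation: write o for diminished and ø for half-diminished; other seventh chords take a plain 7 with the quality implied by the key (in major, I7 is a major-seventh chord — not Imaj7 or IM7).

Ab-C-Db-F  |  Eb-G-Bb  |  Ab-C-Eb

IV43 - V - I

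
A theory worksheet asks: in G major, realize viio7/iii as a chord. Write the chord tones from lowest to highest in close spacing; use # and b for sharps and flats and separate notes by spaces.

The slash marks an applied leading-tone chord: viio of iii. In G major, iii is B, so the leading tone to it is A#, a half step below.
Building a fully diminished seventh chord on A# gives A#-C#-E-G.

A# C# E G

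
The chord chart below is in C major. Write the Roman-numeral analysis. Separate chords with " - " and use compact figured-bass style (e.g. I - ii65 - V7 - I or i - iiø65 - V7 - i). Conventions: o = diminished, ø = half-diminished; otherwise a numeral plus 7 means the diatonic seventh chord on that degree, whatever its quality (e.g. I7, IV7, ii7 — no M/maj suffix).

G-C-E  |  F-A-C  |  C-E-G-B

G-C-E: major triad on C = scale degree 1 → I64.
F-A-C: root F is the subdominant; major triad there is IV.
C-E-G-B has root C, degree 1 in C major, so I7.

I64 - IV - I7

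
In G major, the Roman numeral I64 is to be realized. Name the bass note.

D

I in G major has root G; the chord is G-B-D.
The figure 64 means second inversion — the fifth is in the bass.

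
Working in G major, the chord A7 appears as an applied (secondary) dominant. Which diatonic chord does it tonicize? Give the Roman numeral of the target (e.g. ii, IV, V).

V

The chord is a dominant seventh chord on A.
A dominant resolves down a perfect fifth: A → D. In G major, D is scale degree 5, i.e. V.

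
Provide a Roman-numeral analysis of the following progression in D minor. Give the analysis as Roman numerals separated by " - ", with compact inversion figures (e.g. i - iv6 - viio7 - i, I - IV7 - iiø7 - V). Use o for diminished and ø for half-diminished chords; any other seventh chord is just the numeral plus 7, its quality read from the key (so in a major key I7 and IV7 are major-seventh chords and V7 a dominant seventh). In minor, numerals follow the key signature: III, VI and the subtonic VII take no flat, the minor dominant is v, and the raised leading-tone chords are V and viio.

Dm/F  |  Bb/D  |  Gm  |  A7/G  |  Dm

i6 - VI6 - iv - V42 - i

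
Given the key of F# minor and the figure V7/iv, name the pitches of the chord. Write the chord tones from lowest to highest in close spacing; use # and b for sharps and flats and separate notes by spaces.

F# A# C# E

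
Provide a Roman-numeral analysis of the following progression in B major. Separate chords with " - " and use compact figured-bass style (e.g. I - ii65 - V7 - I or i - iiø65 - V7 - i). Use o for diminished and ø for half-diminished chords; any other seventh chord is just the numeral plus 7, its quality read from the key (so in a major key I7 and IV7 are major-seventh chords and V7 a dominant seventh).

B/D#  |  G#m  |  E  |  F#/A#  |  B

I6 - vi - IV - V6 - I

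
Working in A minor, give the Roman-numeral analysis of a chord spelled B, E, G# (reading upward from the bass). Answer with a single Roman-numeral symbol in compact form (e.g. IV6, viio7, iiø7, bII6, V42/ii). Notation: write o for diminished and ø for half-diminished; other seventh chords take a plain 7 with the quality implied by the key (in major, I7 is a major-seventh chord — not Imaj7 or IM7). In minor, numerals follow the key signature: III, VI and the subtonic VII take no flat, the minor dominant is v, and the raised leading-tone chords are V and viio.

Stacked in thirds the chord is E-G#-B: a major triad on E.
E is scale degree 5 in A minor, and a major triad on that degree is written V.
With B in the bass the chord is in second inversion, so the figured bass is 64.

V64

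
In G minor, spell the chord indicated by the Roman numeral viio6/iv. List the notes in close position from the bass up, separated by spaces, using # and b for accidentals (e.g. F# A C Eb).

D F B

viio6/iv is a secondary leading-tone chord. The target iv is C in G minor; the applied chord is rooted a semitone below, on B.
Building a diminished triad on B gives B-D-F.
With the 6 figure the chord is in first inversion; from the bass D upward in close position it reads D-F-B.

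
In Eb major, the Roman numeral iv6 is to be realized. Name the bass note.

Cb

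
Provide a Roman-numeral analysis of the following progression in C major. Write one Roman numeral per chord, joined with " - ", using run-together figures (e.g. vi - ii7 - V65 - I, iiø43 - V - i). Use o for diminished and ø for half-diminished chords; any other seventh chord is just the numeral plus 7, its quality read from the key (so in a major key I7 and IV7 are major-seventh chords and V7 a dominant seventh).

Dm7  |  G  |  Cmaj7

ii7 - V - I7

Dm7 has root D, degree 2 in C major, so ii7.
G: major triad on G = scale degree 5 → V.
Cmaj7: major seventh chord on C = scale degree 1 → I7.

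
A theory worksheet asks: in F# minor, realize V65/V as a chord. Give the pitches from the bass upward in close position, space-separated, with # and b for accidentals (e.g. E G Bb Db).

B# D# F# G#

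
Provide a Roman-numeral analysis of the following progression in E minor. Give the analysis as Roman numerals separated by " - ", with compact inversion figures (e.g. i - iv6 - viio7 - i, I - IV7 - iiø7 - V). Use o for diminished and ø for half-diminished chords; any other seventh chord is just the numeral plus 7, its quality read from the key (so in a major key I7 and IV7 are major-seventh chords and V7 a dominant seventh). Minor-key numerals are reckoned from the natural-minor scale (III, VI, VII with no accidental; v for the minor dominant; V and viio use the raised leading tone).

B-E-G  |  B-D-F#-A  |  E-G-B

i64 - v7 - i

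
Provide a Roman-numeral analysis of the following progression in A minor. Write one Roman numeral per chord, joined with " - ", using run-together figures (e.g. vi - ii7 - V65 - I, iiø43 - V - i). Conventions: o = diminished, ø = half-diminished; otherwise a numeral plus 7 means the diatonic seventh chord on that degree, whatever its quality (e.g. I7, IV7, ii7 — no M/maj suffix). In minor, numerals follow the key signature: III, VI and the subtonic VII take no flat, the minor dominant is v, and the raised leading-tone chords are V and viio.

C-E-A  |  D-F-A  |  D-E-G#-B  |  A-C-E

i6 - iv - V42 - i

C-E-A: root A is the tonic; minor triad there is i6.
D-F-A: root D is the subdominant; minor triad there is iv.
D-E-G#-B: root E is the dominant; dominant seventh chord there is V42.
A-C-E has root A, degree 1 in A minor, so i.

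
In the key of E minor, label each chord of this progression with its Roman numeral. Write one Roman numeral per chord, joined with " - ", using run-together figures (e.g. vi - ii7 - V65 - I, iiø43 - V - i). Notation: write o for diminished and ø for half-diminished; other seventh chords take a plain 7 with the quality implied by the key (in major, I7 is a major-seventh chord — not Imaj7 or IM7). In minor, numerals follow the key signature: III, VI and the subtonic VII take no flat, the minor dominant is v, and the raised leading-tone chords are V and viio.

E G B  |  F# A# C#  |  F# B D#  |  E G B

E-G-B: root E is the tonic; minor triad there is i.
F#-A#-C# is the secondary dominant of V (major triad on F#): V/V.
F#-B-D#: root B is the dominant; major triad there is V64.
E-G-B: root E is the tonic; minor triad there is i.

i - V/V - V64 - i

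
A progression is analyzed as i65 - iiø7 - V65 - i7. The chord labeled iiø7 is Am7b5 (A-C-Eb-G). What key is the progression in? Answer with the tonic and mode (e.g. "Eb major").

G minor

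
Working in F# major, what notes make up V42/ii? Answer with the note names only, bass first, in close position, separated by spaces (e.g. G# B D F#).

V42/ii is a secondary dominant — the dominant seventh of ii. ii in F# major is G#, so the applied chord's root is D#, a perfect fifth above.
Building a dominant seventh chord on D# gives D#-F##-A#-C#.
With the 42 figure the chord is in third inversion; from the bass C# upward in close position it reads C#-D#-F##-A#.

C# D# F## A#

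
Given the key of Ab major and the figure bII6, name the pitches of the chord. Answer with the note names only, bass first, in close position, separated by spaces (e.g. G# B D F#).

Scale degree 2 in Ab major is Bb; lowering it a half step gives Bbb. bII6 is the Neapolitan sixth — a major triad on the lowered second degree, here in its customary first inversion.
So the chord is Bbb-Db-Fb.
With the 6 figure the chord is in first inversion; from the bass Db upward in close position it reads Db-Fb-Bbb.

Db Fb Bbb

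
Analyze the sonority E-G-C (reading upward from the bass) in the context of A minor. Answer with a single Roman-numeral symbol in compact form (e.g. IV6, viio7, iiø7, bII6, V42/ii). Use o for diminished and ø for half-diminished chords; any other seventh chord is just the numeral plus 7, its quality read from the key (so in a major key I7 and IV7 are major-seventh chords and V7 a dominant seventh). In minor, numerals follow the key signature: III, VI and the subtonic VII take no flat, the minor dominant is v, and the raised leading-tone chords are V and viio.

III6

The pitches C-E-G form a major triad rooted on C.
C is scale degree 3 in A minor, and a major triad on that degree is written III.
With E in the bass the chord is in first inversion, so the figured bass is 6.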